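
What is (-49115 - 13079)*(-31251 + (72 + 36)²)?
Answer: 1218193878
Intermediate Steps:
(-49115 - 13079)*(-31251 + (72 + 36)²) = -62194*(-31251 + 108²) = -62194*(-31251 + 11664) = -62194*(-19587) = 1218193878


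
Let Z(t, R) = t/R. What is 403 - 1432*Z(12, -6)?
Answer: 3267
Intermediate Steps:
403 - 1432*Z(12, -6) = 403 - 17184/(-6) = 403 - 17184*(-1)/6 = 403 - 1432*(-2) = 403 + 2864 = 3267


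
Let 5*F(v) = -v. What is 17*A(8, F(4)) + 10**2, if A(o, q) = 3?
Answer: 151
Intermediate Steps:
F(v) = -v/5 (F(v) = (-v)/5 = -v/5)
17*A(8, F(4)) + 10**2 = 17*3 + 10**2 = 51 + 100 = 151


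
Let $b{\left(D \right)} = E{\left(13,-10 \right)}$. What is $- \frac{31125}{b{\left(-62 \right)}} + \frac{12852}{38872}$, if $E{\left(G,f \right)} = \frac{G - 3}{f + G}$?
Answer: $- \frac{45369306}{4859} \approx -9337.2$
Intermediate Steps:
$E{\left(G,f \right)} = \frac{-3 + G}{G + f}$
$b{\left(D \right)} = \frac{10}{3}$ ($b{\left(D \right)} = \frac{-3 + 13}{13 - 10} = \frac{1}{3} \cdot 10 = \frac{10}{3}$)
$- \frac{31125}{b{\left(-62 \right)}} + \frac{12852}{38872} = - \frac{31125}{\frac{10}{3}} + \frac{12852}{38872} = \left(-31125\right) \frac{3}{10} + 12852 \cdot \frac{1}{38872} = - \frac{18675}{2} + \frac{3213}{9718} = - \frac{45369306}{4859}$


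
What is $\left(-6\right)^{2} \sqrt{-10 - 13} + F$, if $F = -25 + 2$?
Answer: $-23 + 36 i \sqrt{23} \approx -23.0 + 172.65 i$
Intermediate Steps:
$F = -23$
$\left(-6\right)^{2} \sqrt{-10 - 13} + F = \left(-6\right)^{2} \sqrt{-10 - 13} - 23 = 36 \sqrt{-23} - 23 = 36 i \sqrt{23} - 23 = -23 + 36 i \sqrt{23}$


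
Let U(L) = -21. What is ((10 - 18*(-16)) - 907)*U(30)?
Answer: 12789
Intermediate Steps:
((10 - 18*(-16)) - 907)*U(30) = ((10 - 18*(-16)) - 907)*(-21) = ((10 + 288) - 907)*(-21) = (298 - 907)*(-21) = -609*(-21) = 12789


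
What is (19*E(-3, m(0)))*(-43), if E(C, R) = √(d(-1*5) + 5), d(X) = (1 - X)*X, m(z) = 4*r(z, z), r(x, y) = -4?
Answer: -4085*I ≈ -4085.0*I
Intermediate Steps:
m(z) = -16 (m(z) = 4*(-4) = -16)
d(X) = X*(1 - X)
E(C, R) = 5*I (E(C, R) = √((-1*5)*(1 - (-1)*5) + 5) = √(-5*(1 - 1*(-5)) + 5) = √(-5*(1 + 5) + 5) = √(-5*6 + 5) = √(-30 + 5) = √(-25) = 5*I)
(19*E(-3, m(0)))*(-43) = (19*(5*I))*(-43) = (95*I)*(-43) = -4085*I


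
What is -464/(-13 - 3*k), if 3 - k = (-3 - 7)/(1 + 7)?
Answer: 1856/103 ≈ 18.019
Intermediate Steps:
k = 17/4 (k = 3 - (-3 - 7)/(1 + 7) = 3 - (-10)/8 = 3 - 1*(-5/4) = 3 + 5/4 = 17/4 ≈ 4.2500)
-464/(-13 - 3*k) = -464/(-13 - 3*17/4) = -464/(-13 - 51/4) = -464/(-103/4) = -464*(-4/103) = 1856/103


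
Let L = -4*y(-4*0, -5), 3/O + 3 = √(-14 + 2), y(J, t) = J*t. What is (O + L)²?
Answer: -3/49 + 12*I*√3/49 ≈ -0.061224 + 0.42418*I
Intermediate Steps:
O = 3/(-3 + 2*I*√3) (O = 3/(-3 + √(-14 + 2)) = 3/(-3 + √(-12)) = 3/(-3 + 2*I*√3) ≈ -0.42857 - 0.49487*I)
L = 0 (L = -4*(-4*0)*(-5) = -0*(-5) = -4*0 = 0)
(O + L)² = ((-3/7 - 2*I*√3/7) + 0)² = (-3/7 - 2*I*√3/7)²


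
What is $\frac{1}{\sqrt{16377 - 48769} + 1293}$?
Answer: $\frac{1293}{1704241} - \frac{2 i \sqrt{8098}}{1704241} \approx 0.0007587 - 0.00010561 i$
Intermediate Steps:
$\frac{1}{\sqrt{16377 - 48769} + 1293} = \frac{1}{\sqrt{-32392} + 1293} = \frac{1}{2 i \sqrt{8098} + 1293} = \frac{1}{1293 + 2 i \sqrt{8098}}$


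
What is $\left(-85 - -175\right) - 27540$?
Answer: $-27450$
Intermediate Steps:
$\left(-85 - -175\right) - 27540 = \left(-85 + 175\right) - 27540 = 90 - 27540 = -27450$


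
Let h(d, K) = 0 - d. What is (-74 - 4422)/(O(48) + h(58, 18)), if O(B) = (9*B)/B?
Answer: 4496/49 ≈ 91.755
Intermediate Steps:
O(B) = 9
h(d, K) = -d
(-74 - 4422)/(O(48) + h(58, 18)) = (-74 - 4422)/(9 - 1*58) = -4496/(9 - 58) = -4496/(-49) = -4496*(-1/49) = 4496/49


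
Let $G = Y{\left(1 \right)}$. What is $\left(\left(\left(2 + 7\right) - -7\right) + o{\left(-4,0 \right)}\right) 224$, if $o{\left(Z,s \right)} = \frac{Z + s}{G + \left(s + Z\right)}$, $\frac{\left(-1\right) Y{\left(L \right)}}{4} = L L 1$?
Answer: $3696$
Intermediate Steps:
$Y{\left(L \right)} = - 4 L^{2}$ ($Y{\left(L \right)} = - 4 L L 1 = - 4 L^{2} \cdot 1 = - 4 L^{2}$)
$G = -4$ ($G = - 4 \cdot 1^{2} = \left(-4\right) 1 = -4$)
$o{\left(Z,s \right)} = \frac{Z + s}{-4 + Z + s}$ ($o{\left(Z,s \right)} = \frac{Z + s}{-4 + \left(s + Z\right)} = \frac{Z + s}{-4 + \left(Z + s\right)} = \frac{Z + s}{-4 + Z + s}$)
$\left(\left(\left(2 + 7\right) - -7\right) + o{\left(-4,0 \right)}\right) 224 = \left(\left(\left(2 + 7\right) - -7\right) + \frac{-4 + 0}{-4 - 4 + 0}\right) 224 = \left(\left(9 + 7\right) + \frac{1}{-8} \left(-4\right)\right) 224 = \left(16 - - \frac{1}{2}\right) 224 = \left(16 + \frac{1}{2}\right) 224 = \frac{33}{2} \cdot 224 = 3696$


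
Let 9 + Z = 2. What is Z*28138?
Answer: -196966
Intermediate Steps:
Z = -7 (Z = -9 + 2 = -7)
Z*28138 = -7*28138 = -196966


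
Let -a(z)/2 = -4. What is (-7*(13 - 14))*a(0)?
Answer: 56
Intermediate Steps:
a(z) = 8 (a(z) = -2*(-4) = 8)
(-7*(13 - 14))*a(0) = -7*(13 - 14)*8 = -7*(-1)*8 = 7*8 = 56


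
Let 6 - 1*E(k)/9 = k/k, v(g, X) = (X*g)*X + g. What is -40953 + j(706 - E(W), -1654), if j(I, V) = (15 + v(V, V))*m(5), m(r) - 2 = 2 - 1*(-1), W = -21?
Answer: -22624420468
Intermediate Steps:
v(g, X) = g + g*X**2 (v(g, X) = g*X**2 + g = g + g*X**2)
m(r) = 5 (m(r) = 2 + (2 - 1*(-1)) = 2 + (2 + 1) = 2 + 3 = 5)
E(k) = 45 (E(k) = 54 - 9*k/k = 54 - 9*1 = 54 - 9 = 45)
j(I, V) = 75 + 5*V*(1 + V**2) (j(I, V) = (15 + V*(1 + V**2))*5 = 75 + 5*V*(1 + V**2))
-40953 + j(706 - E(W), -1654) = -40953 + (75 + 5*(-1654) + 5*(-1654)**3) = -40953 + (75 - 8270 + 5*(-4524874264)) = -40953 + (75 - 8270 - 22624371320) = -40953 - 22624379515 = -22624420468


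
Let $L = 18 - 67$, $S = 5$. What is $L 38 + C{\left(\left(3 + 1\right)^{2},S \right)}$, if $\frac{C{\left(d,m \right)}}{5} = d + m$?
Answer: $-1757$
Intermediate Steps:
$C{\left(d,m \right)} = 5 d + 5 m$ ($C{\left(d,m \right)} = 5 \left(d + m\right) = 5 d + 5 m$)
$L = -49$ ($L = 18 - 67 = -49$)
$L 38 + C{\left(\left(3 + 1\right)^{2},S \right)} = \left(-49\right) 38 + \left(5 \left(3 + 1\right)^{2} + 5 \cdot 5\right) = -1862 + \left(5 \cdot 4^{2} + 25\right) = -1862 + \left(5 \cdot 16 + 25\right) = -1862 + \left(80 + 25\right) = -1862 + 105 = -1757$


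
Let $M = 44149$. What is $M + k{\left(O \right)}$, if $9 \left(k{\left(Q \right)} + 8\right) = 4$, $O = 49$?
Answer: $\frac{397273}{9} \approx 44141.0$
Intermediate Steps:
$k{\left(Q \right)} = - \frac{68}{9}$ ($k{\left(Q \right)} = -8 + \frac{1}{9} \cdot 4 = -8 + \frac{4}{9} = - \frac{68}{9}$)
$M + k{\left(O \right)} = 44149 - \frac{68}{9} = \frac{397273}{9}$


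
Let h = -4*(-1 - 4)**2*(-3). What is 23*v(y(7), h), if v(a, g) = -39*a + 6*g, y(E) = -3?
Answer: 44091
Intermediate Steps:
h = 300 (h = -4*(-5)**2*(-3) = -4*25*(-3) = -100*(-3) = 300)
23*v(y(7), h) = 23*(-39*(-3) + 6*300) = 23*(117 + 1800) = 23*1917 = 44091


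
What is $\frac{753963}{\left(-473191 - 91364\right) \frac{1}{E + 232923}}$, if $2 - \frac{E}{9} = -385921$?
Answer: $- \frac{186290685966}{37637} \approx -4.9497 \cdot 10^{6}$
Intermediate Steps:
$E = 3473307$ ($E = 18 - -3473289 = 18 + 3473289 = 3473307$)
$\frac{753963}{\left(-473191 - 91364\right) \frac{1}{E + 232923}} = \frac{753963}{\left(-473191 - 91364\right) \frac{1}{3473307 + 232923}} = \frac{753963}{\left(-564555\right) \frac{1}{3706230}} = \frac{753963}{- \frac{37637}{247082}} = 753963 \left(- \frac{247082}{37637}\right) = - \frac{186290685966}{37637}$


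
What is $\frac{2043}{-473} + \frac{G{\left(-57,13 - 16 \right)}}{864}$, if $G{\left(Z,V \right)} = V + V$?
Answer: $- \frac{294665}{68112} \approx -4.3262$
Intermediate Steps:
$G{\left(Z,V \right)} = 2 V$
$\frac{2043}{-473} + \frac{G{\left(-57,13 - 16 \right)}}{864} = \frac{2043}{-473} + \frac{2 \left(13 - 16\right)}{864} = 2043 \left(- \frac{1}{473}\right) + 2 \left(-3\right) \frac{1}{864} = - \frac{2043}{473} - \frac{1}{144} = - \frac{294665}{68112}$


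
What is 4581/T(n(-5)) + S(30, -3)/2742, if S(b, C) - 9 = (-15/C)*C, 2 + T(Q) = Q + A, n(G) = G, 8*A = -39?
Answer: -16748231/43415 ≈ -385.77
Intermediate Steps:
A = -39/8 (A = (⅛)*(-39) = -39/8 ≈ -4.8750)
T(Q) = -55/8 + Q (T(Q) = -2 + (Q - 39/8) = -2 + (-39/8 + Q) = -55/8 + Q)
S(b, C) = -6 (S(b, C) = 9 + (-15/C)*C = 9 - 15 = -6)
4581/T(n(-5)) + S(30, -3)/2742 = 4581/(-55/8 - 5) - 6/2742 = 4581/(-95/8) - 6*1/2742 = 4581*(-8/95) - 1/457 = -36648/95 - 1/457 = -16748231/43415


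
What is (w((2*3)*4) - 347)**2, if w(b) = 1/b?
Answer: 69338929/576 ≈ 1.2038e+5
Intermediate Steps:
(w((2*3)*4) - 347)**2 = (1/((2*3)*4) - 347)**2 = (1/(6*4) - 347)**2 = (1/24 - 347)**2 = (-8327/24)**2 = 69338929/576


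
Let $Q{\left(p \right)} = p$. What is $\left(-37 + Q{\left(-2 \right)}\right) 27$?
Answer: $-1053$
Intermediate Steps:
$\left(-37 + Q{\left(-2 \right)}\right) 27 = \left(-37 - 2\right) 27 = \left(-39\right) 27 = -1053$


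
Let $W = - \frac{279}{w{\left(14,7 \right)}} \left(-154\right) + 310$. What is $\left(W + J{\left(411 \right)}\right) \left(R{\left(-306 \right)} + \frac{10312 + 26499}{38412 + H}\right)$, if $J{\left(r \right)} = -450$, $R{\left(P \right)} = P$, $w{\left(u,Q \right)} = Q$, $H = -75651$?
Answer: $- \frac{68568806110}{37239} \approx -1.8413 \cdot 10^{6}$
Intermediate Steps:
$W = 6448$ ($W = - \frac{279}{7} \left(-154\right) + 310 = \left(-279\right) \frac{1}{7} \left(-154\right) + 310 = \left(- \frac{279}{7}\right) \left(-154\right) + 310 = 6138 + 310 = 6448$)
$\left(W + J{\left(411 \right)}\right) \left(R{\left(-306 \right)} + \frac{10312 + 26499}{38412 + H}\right) = \left(6448 - 450\right) \left(-306 + \frac{10312 + 26499}{38412 - 75651}\right) = 5998 \left(-306 + \frac{36811}{-37239}\right) = 5998 \left(-306 + 36811 \left(- \frac{1}{37239}\right)\right) = 5998 \left(-306 - \frac{36811}{37239}\right) = 5998 \left(- \frac{11431945}{37239}\right) = - \frac{68568806110}{37239}$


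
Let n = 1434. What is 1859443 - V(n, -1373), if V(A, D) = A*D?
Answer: 3828325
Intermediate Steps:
1859443 - V(n, -1373) = 1859443 - 1434*(-1373) = 1859443 - 1*(-1968882) = 1859443 + 1968882 = 3828325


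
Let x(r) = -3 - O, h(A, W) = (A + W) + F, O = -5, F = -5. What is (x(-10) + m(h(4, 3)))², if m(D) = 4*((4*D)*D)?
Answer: 4356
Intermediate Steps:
h(A, W) = -5 + A + W (h(A, W) = (A + W) - 5 = -5 + A + W)
m(D) = 16*D² (m(D) = 4*(4*D²) = 16*D²)
x(r) = 2 (x(r) = -3 - 1*(-5) = -3 + 5 = 2)
(x(-10) + m(h(4, 3)))² = (2 + 16*(-5 + 4 + 3)²)² = (2 + 16*2²)² = (2 + 16*4)² = (2 + 64)² = 66² = 4356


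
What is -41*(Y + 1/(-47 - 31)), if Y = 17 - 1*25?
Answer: 25625/78 ≈ 328.53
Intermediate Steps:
Y = -8 (Y = 17 - 25 = -8)
-41*(Y + 1/(-47 - 31)) = -41*(-8 + 1/(-47 - 31)) = -41*(-8 + 1/(-78)) = -41*(-8 - 1/78) = -41*(-625/78) = 25625/78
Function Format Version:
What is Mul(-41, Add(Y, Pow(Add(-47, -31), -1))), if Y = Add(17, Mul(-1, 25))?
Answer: Rational(25625, 78) ≈ 328.53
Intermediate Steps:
Y = -8 (Y = Add(17, -25) = -8)
Mul(-41, Add(Y, Pow(Add(-47, -31), -1))) = Mul(-41, Add(-8, Pow(Add(-47, -31), -1))) = Mul(-41, Add(-8, Pow(-78, -1))) = Mul(-41, Add(-8, Rational(-1, 78))) = Mul(-41, Rational(-625, 78)) = Rational(25625, 78)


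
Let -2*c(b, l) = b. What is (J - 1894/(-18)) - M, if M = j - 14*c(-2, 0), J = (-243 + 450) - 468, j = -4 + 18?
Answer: -1402/9 ≈ -155.78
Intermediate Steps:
j = 14
c(b, l) = -b/2
J = -261 (J = 207 - 468 = -261)
M = 0 (M = 14 - (-7)*(-2) = 14 - 14*1 = 14 - 14 = 0)
(J - 1894/(-18)) - M = (-261 - 1894/(-18)) - 1*0 = (-261 - 1894*(-1)/18) + 0 = (-261 - 1*(-947/9)) + 0 = (-261 + 947/9) + 0 = -1402/9 + 0 = -1402/9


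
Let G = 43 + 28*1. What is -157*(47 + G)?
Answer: -18526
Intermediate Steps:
G = 71 (G = 43 + 28 = 71)
-157*(47 + G) = -157*(47 + 71) = -157*118 = -18526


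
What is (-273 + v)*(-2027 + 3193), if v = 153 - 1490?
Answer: -1877260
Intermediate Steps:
v = -1337
(-273 + v)*(-2027 + 3193) = (-273 - 1337)*(-2027 + 3193) = -1610*1166 = -1877260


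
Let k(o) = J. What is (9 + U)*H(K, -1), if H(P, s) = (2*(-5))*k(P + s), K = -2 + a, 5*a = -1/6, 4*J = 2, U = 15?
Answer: -120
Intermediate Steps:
J = ½ (J = (¼)*2 = ½ ≈ 0.50000)
a = -1/30 (a = (-1/6)/5 = (-1*⅙)/5 = (⅕)*(-⅙) = -1/30 ≈ -0.033333)
K = -61/30 (K = -2 - 1/30 = -61/30 ≈ -2.0333)
k(o) = ½
H(P, s) = -5 (H(P, s) = (2*(-5))*(½) = -10*½ = -5)
(9 + U)*H(K, -1) = (9 + 15)*(-5) = 24*(-5) = -120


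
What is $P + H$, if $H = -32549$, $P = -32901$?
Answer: $-65450$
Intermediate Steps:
$P + H = -32901 - 32549 = -65450$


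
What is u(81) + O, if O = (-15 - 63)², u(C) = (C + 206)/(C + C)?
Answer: 985895/162 ≈ 6085.8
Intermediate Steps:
u(C) = (206 + C)/(2*C) (u(C) = (206 + C)/((2*C)) = (206 + C)*(1/(2*C)) = (206 + C)/(2*C))
O = 6084 (O = (-78)² = 6084)
u(81) + O = (½)*(206 + 81)/81 + 6084 = (½)*(1/81)*287 + 6084 = 287/162 + 6084 = 985895/162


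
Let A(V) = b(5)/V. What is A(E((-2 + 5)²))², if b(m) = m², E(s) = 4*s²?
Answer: 625/104976 ≈ 0.0059537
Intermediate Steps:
A(V) = 25/V (A(V) = 5²/V = 25/V)
A(E((-2 + 5)²))² = (25/((4*((-2 + 5)²)²)))² = (25/((4*(3²)²)))² = (25/((4*9²)))² = (25/((4*81)))² = (25/324)² = 625/104976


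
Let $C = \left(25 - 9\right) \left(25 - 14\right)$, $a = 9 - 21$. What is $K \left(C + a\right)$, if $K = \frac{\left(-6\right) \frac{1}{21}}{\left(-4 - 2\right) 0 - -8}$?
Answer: $- \frac{41}{7} \approx -5.8571$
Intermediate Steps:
$a = -12$ ($a = 9 - 21 = -12$)
$C = 176$ ($C = 16 \cdot 11 = 176$)
$K = - \frac{1}{28}$ ($K = \frac{\left(-6\right) \frac{1}{21}}{\left(-6\right) 0 + 8} = - \frac{2}{7 \left(0 + 8\right)} = - \frac{2}{7 \cdot 8} = \left(- \frac{2}{7}\right) \frac{1}{8} = - \frac{1}{28} \approx -0.035714$)
$K \left(C + a\right) = - \frac{176 - 12}{28} = \left(- \frac{1}{28}\right) 164 = - \frac{41}{7}$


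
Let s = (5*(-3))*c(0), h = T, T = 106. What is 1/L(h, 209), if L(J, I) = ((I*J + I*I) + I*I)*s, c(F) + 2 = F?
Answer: 1/3285480 ≈ 3.0437e-7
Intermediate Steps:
h = 106
c(F) = -2 + F
s = 30 (s = (5*(-3))*(-2 + 0) = -15*(-2) = 30)
L(J, I) = 60*I**2 + 30*I*J (L(J, I) = ((I*J + I*I) + I*I)*30 = ((I*J + I**2) + I**2)*30 = ((I**2 + I*J) + I**2)*30 = (2*I**2 + I*J)*30 = 60*I**2 + 30*I*J)
1/L(h, 209) = 1/(30*209*(106 + 2*209)) = 1/(30*209*(106 + 418)) = 1/(30*209*524) = 1/3285480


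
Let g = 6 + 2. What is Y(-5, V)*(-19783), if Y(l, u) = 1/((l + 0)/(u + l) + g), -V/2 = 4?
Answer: -257179/109 ≈ -2359.4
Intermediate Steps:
g = 8
V = -8 (V = -2*4 = -8)
Y(l, u) = 1/(8 + l/(l + u)) (Y(l, u) = 1/((l + 0)/(u + l) + 8) = 1/(l/(l + u) + 8) = 1/(8 + l/(l + u)))
Y(-5, V)*(-19783) = ((-5 - 8)/(8*(-8) + 9*(-5)))*(-19783) = (-13/(-64 - 45))*(-19783) = (-13/(-109))*(-19783) = -1/109*(-13)*(-19783) = (13/109)*(-19783) = -257179/109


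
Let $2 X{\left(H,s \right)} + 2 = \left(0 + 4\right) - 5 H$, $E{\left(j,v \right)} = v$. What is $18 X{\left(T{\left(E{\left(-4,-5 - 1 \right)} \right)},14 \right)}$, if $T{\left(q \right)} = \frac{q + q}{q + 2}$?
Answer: $-117$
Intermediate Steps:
$T{\left(q \right)} = \frac{2 q}{2 + q}$
$X{\left(H,s \right)} = 1 - \frac{5 H}{2}$ ($X{\left(H,s \right)} = -1 + \frac{\left(0 + 4\right) - 5 H}{2} = -1 + \frac{4 - 5 H}{2} = -1 - \left(-2 + \frac{5 H}{2}\right) = 1 - \frac{5 H}{2}$)
$18 X{\left(T{\left(E{\left(-4,-5 - 1 \right)} \right)},14 \right)} = 18 \left(1 - \frac{5 \frac{2 \left(-5 - 1\right)}{2 - 6}}{2}\right) = 18 \left(1 - \frac{5 \cdot 2 \left(-6\right) \frac{1}{2 - 6}}{2}\right) = 18 \left(1 - \frac{5 \cdot 2 \left(-6\right) \frac{1}{-4}}{2}\right) = 18 \left(1 - \frac{5 \cdot 2 \left(-6\right) \left(- \frac{1}{4}\right)}{2}\right) = 18 \left(1 - \frac{15}{2}\right) = 18 \left(- \frac{13}{2}\right) = -117$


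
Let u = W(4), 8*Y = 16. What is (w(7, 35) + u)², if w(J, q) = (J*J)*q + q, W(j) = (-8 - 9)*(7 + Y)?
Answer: 2550409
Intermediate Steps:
Y = 2 (Y = (⅛)*16 = 2)
W(j) = -153 (W(j) = (-8 - 9)*(7 + 2) = -17*9 = -153)
w(J, q) = q + q*J² (w(J, q) = J²*q + q = q*J² + q = q + q*J²)
u = -153
(w(7, 35) + u)² = (35*(1 + 7²) - 153)² = (35*(1 + 49) - 153)² = (35*50 - 153)² = (1750 - 153)² = 1597² = 2550409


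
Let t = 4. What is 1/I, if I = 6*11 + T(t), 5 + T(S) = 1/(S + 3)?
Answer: 7/428 ≈ 0.016355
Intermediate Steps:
T(S) = -5 + 1/(3 + S) (T(S) = -5 + 1/(S + 3) = -5 + 1/(3 + S))
I = 428/7 (I = 6*11 + (-14 - 5*4)/(3 + 4) = 66 + (-14 - 20)/7 = 66 + (⅐)*(-34) = 66 - 34/7 = 428/7 ≈ 61.143)
1/I = 1/(428/7) = 7/428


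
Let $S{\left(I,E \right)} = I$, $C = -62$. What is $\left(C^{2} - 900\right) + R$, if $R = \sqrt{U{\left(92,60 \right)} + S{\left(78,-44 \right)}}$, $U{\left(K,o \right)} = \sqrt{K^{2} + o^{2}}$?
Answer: $2944 + \sqrt{78 + 4 \sqrt{754}} \approx 2957.7$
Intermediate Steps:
$R = \sqrt{78 + 4 \sqrt{754}}$ ($R = \sqrt{\sqrt{92^{2} + 60^{2}} + 78} = \sqrt{\sqrt{8464 + 3600} + 78} = \sqrt{\sqrt{12064} + 78} = \sqrt{4 \sqrt{754} + 78} = \sqrt{78 + 4 \sqrt{754}} \approx 13.705$)
$\left(C^{2} - 900\right) + R = \left(\left(-62\right)^{2} - 900\right) + \sqrt{78 + 4 \sqrt{754}} = \left(3844 - 900\right) + \sqrt{78 + 4 \sqrt{754}} = 2944 + \sqrt{78 + 4 \sqrt{754}}$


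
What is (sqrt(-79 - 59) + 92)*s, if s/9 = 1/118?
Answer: 414/59 + 9*I*sqrt(138)/118 ≈ 7.017 + 0.89598*I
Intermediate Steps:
s = 9/118 ≈ 0.076271
(sqrt(-79 - 59) + 92)*s = (sqrt(-79 - 59) + 92)*(9/118) = (sqrt(-138) + 92)*(9/118) = (I*sqrt(138) + 92)*(9/118) = (92 + I*sqrt(138))*(9/118) = 414/59 + 9*I*sqrt(138)/118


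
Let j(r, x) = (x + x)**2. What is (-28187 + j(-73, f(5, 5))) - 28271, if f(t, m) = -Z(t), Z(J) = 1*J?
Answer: -56358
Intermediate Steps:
Z(J) = J
f(t, m) = -t
j(r, x) = 4*x**2 (j(r, x) = (2*x)**2 = 4*x**2)
(-28187 + j(-73, f(5, 5))) - 28271 = (-28187 + 4*(-1*5)**2) - 28271 = (-28187 + 4*(-5)**2) - 28271 = (-28187 + 4*25) - 28271 = (-28187 + 100) - 28271 = -28087 - 28271 = -56358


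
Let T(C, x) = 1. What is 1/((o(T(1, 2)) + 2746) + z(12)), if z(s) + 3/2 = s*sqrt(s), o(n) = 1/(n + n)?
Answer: 305/837033 - 8*sqrt(3)/2511099 ≈ 0.00035886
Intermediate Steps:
o(n) = 1/(2*n)
z(s) = -3/2 + s**(3/2) (z(s) = -3/2 + s*sqrt(s) = -3/2 + s**(3/2))
1/((o(T(1, 2)) + 2746) + z(12)) = 1/(((1/2)/1 + 2746) + (-3/2 + 12**(3/2))) = 1/(((1/2)*1 + 2746) + (-3/2 + 24*sqrt(3))) = 1/((1/2 + 2746) + (-3/2 + 24*sqrt(3))) = 1/(5493/2 + (-3/2 + 24*sqrt(3))) = 1/(2745 + 24*sqrt(3))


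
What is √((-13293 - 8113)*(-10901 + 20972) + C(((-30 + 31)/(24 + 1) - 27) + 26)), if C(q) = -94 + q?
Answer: 2*I*√1347374506/5 ≈ 14683.0*I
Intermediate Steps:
√((-13293 - 8113)*(-10901 + 20972) + C(((-30 + 31)/(24 + 1) - 27) + 26)) = √((-13293 - 8113)*(-10901 + 20972) + (-94 + (((-30 + 31)/(24 + 1) - 27) + 26))) = √(-21406*10071 + (-94 + ((1/25 - 27) + 26))) = √(-215579826 + (-94 + ((1*(1/25) - 27) + 26))) = √(-215579826 + (-94 + ((1/25 - 27) + 26))) = √(-215579826 + (-94 + (-674/25 + 26))) = √(-215579826 + (-94 - 24/25)) = √(-215579826 - 2374/25) = √(-5389498024/25) = 2*I*√1347374506/5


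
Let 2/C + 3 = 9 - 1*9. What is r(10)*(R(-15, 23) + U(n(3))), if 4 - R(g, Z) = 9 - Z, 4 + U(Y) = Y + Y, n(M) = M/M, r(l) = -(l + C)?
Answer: -448/3 ≈ -149.33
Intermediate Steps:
C = -⅔ (C = 2/(-3 + (9 - 1*9)) = 2/(-3 + (9 - 9)) = 2/(-3 + 0) = 2/(-3) = 2*(-⅓) = -⅔ ≈ -0.66667)
r(l) = ⅔ - l (r(l) = -(l - ⅔) = -(-⅔ + l) = ⅔ - l)
n(M) = 1
U(Y) = -4 + 2*Y (U(Y) = -4 + (Y + Y) = -4 + 2*Y)
R(g, Z) = -5 + Z (R(g, Z) = 4 - (9 - Z) = 4 + (-9 + Z) = -5 + Z)
r(10)*(R(-15, 23) + U(n(3))) = (⅔ - 1*10)*((-5 + 23) + (-4 + 2*1)) = (⅔ - 10)*(18 + (-4 + 2)) = -28*(18 - 2)/3 = -28/3*16 = -448/3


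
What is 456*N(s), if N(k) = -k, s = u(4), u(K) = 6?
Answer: -2736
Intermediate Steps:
s = 6
456*N(s) = 456*(-1*6) = 456*(-6) = -2736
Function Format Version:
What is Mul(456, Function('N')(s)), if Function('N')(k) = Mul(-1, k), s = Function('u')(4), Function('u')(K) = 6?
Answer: -2736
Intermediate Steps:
s = 6
Mul(456, Function('N')(s)) = Mul(456, Mul(-1, 6)) = Mul(456, -6) = -2736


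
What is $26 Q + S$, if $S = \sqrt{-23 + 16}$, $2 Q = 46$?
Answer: $598 + i \sqrt{7} \approx 598.0 + 2.6458 i$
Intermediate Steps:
$Q = 23$ ($Q = \frac{1}{2} \cdot 46 = 23$)
$S = i \sqrt{7}$ ($S = \sqrt{-7} = i \sqrt{7} \approx 2.6458 i$)
$26 Q + S = 26 \cdot 23 + i \sqrt{7} = 598 + i \sqrt{7}$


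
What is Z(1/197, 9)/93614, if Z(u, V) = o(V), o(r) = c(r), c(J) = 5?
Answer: 5/93614 ≈ 5.3411e-5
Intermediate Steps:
o(r) = 5
Z(u, V) = 5
Z(1/197, 9)/93614 = 5/93614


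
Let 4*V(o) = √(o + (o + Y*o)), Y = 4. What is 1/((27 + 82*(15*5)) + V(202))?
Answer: 8236/50873671 - 2*√303/152621013 ≈ 0.00016166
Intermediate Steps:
V(o) = √6*√o/4 (V(o) = √(o + (o + 4*o))/4 = √(o + 5*o)/4 = √(6*o)/4 = (√6*√o)/4 = √6*√o/4)
1/((27 + 82*(15*5)) + V(202)) = 1/((27 + 82*(15*5)) + √6*√202/4) = 1/((27 + 82*75) + √303/2) = 1/((27 + 6150) + √303/2) = 1/(6177 + √303/2)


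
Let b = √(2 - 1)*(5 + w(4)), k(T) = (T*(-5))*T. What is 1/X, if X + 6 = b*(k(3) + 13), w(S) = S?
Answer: -1/294 ≈ -0.0034014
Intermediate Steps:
k(T) = -5*T² (k(T) = (-5*T)*T = -5*T²)
b = 9 (b = √(2 - 1)*(5 + 4) = √1*9 = 1*9 = 9)
X = -294 (X = -6 + 9*(-5*3² + 13) = -6 + 9*(-5*9 + 13) = -6 + 9*(-45 + 13) = -6 + 9*(-32) = -6 - 288 = -294)
1/X = 1/(-294) = -1/294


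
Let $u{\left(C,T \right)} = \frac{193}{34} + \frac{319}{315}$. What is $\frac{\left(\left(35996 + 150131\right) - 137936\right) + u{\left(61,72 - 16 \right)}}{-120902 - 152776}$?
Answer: $- \frac{516197251}{2931091380} \approx -0.17611$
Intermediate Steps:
$u{\left(C,T \right)} = \frac{71641}{10710}$ ($u{\left(C,T \right)} = 193 \cdot \frac{1}{34} + 319 \cdot \frac{1}{315} = \frac{193}{34} + \frac{319}{315} = \frac{71641}{10710}$)
$\frac{\left(\left(35996 + 150131\right) - 137936\right) + u{\left(61,72 - 16 \right)}}{-120902 - 152776} = \frac{\left(\left(35996 + 150131\right) - 137936\right) + \frac{71641}{10710}}{-120902 - 152776} = \frac{\left(186127 - 137936\right) + \frac{71641}{10710}}{-273678} = \left(48191 + \frac{71641}{10710}\right) \left(- \frac{1}{273678}\right) = \frac{516197251}{10710} \left(- \frac{1}{273678}\right) = - \frac{516197251}{2931091380}$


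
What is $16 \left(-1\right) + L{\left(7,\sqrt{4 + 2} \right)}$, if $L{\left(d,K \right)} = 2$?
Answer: $-14$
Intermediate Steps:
$16 \left(-1\right) + L{\left(7,\sqrt{4 + 2} \right)} = 16 \left(-1\right) + 2 = -16 + 2 = -14$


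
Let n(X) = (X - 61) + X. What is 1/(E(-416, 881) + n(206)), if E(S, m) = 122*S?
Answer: -1/50401 ≈ -1.9841e-5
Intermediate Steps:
n(X) = -61 + 2*X (n(X) = (-61 + X) + X = -61 + 2*X)
1/(E(-416, 881) + n(206)) = 1/(122*(-416) + (-61 + 2*206)) = 1/(-50752 + (-61 + 412)) = 1/(-50752 + 351) = 1/(-50401) = -1/50401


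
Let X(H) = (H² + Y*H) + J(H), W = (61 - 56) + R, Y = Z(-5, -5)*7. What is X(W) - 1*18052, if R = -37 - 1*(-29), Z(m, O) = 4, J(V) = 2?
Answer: -18125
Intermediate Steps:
R = -8 (R = -37 + 29 = -8)
Y = 28 (Y = 4*7 = 28)
W = -3 (W = (61 - 56) - 8 = 5 - 8 = -3)
X(H) = 2 + H² + 28*H (X(H) = (H² + 28*H) + 2 = 2 + H² + 28*H)
X(W) - 1*18052 = (2 + (-3)² + 28*(-3)) - 1*18052 = (2 + 9 - 84) - 18052 = -73 - 18052 = -18125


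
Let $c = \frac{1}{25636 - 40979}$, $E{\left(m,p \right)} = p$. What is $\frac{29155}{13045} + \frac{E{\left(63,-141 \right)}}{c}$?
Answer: $\frac{5644219898}{2609} \approx 2.1634 \cdot 10^{6}$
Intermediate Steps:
$c = - \frac{1}{15343}$ ($c = \frac{1}{-15343} = - \frac{1}{15343} \approx -6.5176 \cdot 10^{-5}$)
$\frac{29155}{13045} + \frac{E{\left(63,-141 \right)}}{c} = \frac{29155}{13045} - \frac{141}{- \frac{1}{15343}} = 29155 \cdot \frac{1}{13045} - -2163363 = \frac{5831}{2609} + 2163363 = \frac{5644219898}{2609}$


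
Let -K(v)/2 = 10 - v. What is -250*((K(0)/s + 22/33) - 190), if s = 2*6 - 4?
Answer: 143875/3 ≈ 47958.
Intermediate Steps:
K(v) = -20 + 2*v (K(v) = -2*(10 - v) = -20 + 2*v)
s = 8 (s = 12 - 4 = 8)
-250*((K(0)/s + 22/33) - 190) = -250*(((-20 + 2*0)/8 + 22/33) - 190) = -250*(((-20 + 0)*(⅛) + 22*(1/33)) - 190) = -250*((-20*⅛ + ⅔) - 190) = -250*((-5/2 + ⅔) - 190) = -250*(-11/6 - 190) = -250*(-1151/6) = 143875/3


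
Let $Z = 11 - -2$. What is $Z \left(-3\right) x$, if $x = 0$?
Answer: $0$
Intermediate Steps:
$Z = 13$ ($Z = 11 + 2 = 13$)
$Z \left(-3\right) x = 13 \left(-3\right) 0 = \left(-39\right) 0 = 0$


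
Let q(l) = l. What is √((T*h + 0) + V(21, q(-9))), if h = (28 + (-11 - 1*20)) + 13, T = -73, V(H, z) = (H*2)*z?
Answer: 2*I*√277 ≈ 33.287*I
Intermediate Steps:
V(H, z) = 2*H*z (V(H, z) = (2*H)*z = 2*H*z)
h = 10 (h = (28 + (-11 - 20)) + 13 = (28 - 31) + 13 = -3 + 13 = 10)
√((T*h + 0) + V(21, q(-9))) = √((-73*10 + 0) + 2*21*(-9)) = √((-730 + 0) - 378) = √(-730 - 378) = √(-1108) = 2*I*√277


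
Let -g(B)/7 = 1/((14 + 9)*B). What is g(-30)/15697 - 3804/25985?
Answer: -1648027033/11257668642 ≈ -0.14639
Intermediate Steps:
g(B) = -7/(23*B) (g(B) = -7/((14 + 9)*B) = -7/(23*B))
g(-30)/15697 - 3804/25985 = -7/23/(-30)/15697 - 3804/25985 = -7/23*(-1/30)*(1/15697) - 3804*1/25985 = (7/690)*(1/15697) - 3804/25985 = 7/10830930 - 3804/25985 = -1648027033/11257668642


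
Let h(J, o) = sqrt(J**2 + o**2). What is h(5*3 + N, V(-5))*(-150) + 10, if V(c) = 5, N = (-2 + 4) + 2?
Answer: 10 - 150*sqrt(386) ≈ -2937.0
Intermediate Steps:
N = 4 (N = 2 + 2 = 4)
h(5*3 + N, V(-5))*(-150) + 10 = sqrt((5*3 + 4)**2 + 5**2)*(-150) + 10 = sqrt((15 + 4)**2 + 25)*(-150) + 10 = sqrt(19**2 + 25)*(-150) + 10 = sqrt(361 + 25)*(-150) + 10 = sqrt(386)*(-150) + 10 = -150*sqrt(386) + 10 = 10 - 150*sqrt(386)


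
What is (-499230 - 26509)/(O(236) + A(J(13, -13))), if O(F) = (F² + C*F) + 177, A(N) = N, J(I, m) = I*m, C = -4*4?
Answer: -525739/51928 ≈ -10.124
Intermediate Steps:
C = -16
O(F) = 177 + F² - 16*F (O(F) = (F² - 16*F) + 177 = 177 + F² - 16*F)
(-499230 - 26509)/(O(236) + A(J(13, -13))) = (-499230 - 26509)/((177 + 236² - 16*236) + 13*(-13)) = -525739/((177 + 55696 - 3776) - 169) = -525739/(52097 - 169) = -525739/51928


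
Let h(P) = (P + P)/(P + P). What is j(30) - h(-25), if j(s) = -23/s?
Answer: -53/30 ≈ -1.7667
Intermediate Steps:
h(P) = 1 (h(P) = (2*P)/((2*P)) = (2*P)*(1/(2*P)) = 1)
j(30) - h(-25) = -23/30 - 1*1 = -23*1/30 - 1 = -23/30 - 1 = -53/30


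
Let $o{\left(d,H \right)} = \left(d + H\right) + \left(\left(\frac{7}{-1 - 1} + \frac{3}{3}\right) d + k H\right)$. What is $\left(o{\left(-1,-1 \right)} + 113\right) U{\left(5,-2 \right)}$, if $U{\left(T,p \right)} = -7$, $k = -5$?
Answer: $- \frac{1659}{2} \approx -829.5$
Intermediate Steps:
$o{\left(d,H \right)} = - 4 H - \frac{3 d}{2}$ ($o{\left(d,H \right)} = \left(d + H\right) - \left(5 H - \left(\frac{7}{-1 - 1} + \frac{3}{3}\right) d\right) = \left(H + d\right) - \left(5 H - \left(\frac{7}{-1 - 1} + 3 \cdot \frac{1}{3}\right) d\right) = \left(H + d\right) - \left(5 H - \left(\frac{7}{-2} + 1\right) d\right) = \left(H + d\right) - \left(5 H - \left(7 \left(- \frac{1}{2}\right) + 1\right) d\right) = \left(H + d\right) - \left(5 H - \left(- \frac{7}{2} + 1\right) d\right) = \left(H + d\right) - \left(5 H + \frac{5 d}{2}\right) = - 4 H - \frac{3 d}{2}$)
$\left(o{\left(-1,-1 \right)} + 113\right) U{\left(5,-2 \right)} = \left(\left(\left(-4\right) \left(-1\right) - - \frac{3}{2}\right) + 113\right) \left(-7\right) = \left(\left(4 + \frac{3}{2}\right) + 113\right) \left(-7\right) = \left(\frac{11}{2} + 113\right) \left(-7\right) = \frac{237}{2} \left(-7\right) = - \frac{1659}{2}$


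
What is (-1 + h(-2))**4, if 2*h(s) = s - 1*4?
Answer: 256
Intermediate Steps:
h(s) = -2 + s/2 (h(s) = (s - 1*4)/2 = (s - 4)/2 = (-4 + s)/2 = -2 + s/2)
(-1 + h(-2))**4 = (-1 + (-2 + (1/2)*(-2)))**4 = (-1 + (-2 - 1))**4 = (-1 - 3)**4 = (-4)**4 = 256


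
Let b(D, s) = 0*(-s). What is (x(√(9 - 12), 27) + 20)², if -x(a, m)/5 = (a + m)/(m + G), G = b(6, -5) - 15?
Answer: 1825/24 - 175*I*√3/24 ≈ 76.042 - 12.63*I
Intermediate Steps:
b(D, s) = 0
G = -15 (G = 0 - 15 = -15)
x(a, m) = -5*(a + m)/(-15 + m) (x(a, m) = -5*(a + m)/(m - 15) = -5*(a + m)/(-15 + m))
(x(√(9 - 12), 27) + 20)² = (5*(-√(9 - 12) - 1*27)/(-15 + 27) + 20)² = (5*(-√(-3) - 27)/12 + 20)² = (5*(1/12)*(-I*√3 - 27) + 20)² = (5*(1/12)*(-27 - I*√3) + 20)² = ((-45/4 - 5*I*√3/12) + 20)² = (35/4 - 5*I*√3/12)²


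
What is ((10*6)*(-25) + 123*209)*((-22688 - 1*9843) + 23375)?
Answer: -221639292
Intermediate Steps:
((10*6)*(-25) + 123*209)*((-22688 - 1*9843) + 23375) = (60*(-25) + 25707)*((-22688 - 9843) + 23375) = (-1500 + 25707)*(-32531 + 23375) = 24207*(-9156) = -221639292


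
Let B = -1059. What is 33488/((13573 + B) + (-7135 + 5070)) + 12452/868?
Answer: 39794633/2267433 ≈ 17.551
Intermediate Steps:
33488/((13573 + B) + (-7135 + 5070)) + 12452/868 = 33488/((13573 - 1059) + (-7135 + 5070)) + 12452/868 = 33488/(12514 - 2065) + 12452*(1/868) = 33488/10449 + 3113/217 = 39794633/2267433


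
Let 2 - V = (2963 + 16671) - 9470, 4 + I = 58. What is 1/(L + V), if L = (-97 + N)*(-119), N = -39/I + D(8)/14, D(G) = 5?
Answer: 9/12820 ≈ 0.00070203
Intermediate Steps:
I = 54 (I = -4 + 58 = 54)
N = -23/63 (N = -39/54 + 5/14 = -39*1/54 + 5*(1/14) = -13/18 + 5/14 = -23/63 ≈ -0.36508)
V = -10162 (V = 2 - ((2963 + 16671) - 9470) = 2 - (19634 - 9470) = 2 - 1*10164 = 2 - 10164 = -10162)
L = 104278/9 (L = (-97 - 23/63)*(-119) = -6134/63*(-119) = 104278/9 ≈ 11586.)
1/(L + V) = 1/(104278/9 - 10162) = 1/(12820/9) = 9/12820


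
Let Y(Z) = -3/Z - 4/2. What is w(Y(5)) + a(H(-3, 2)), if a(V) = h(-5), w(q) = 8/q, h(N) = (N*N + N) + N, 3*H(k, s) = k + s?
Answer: 155/13 ≈ 11.923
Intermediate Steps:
H(k, s) = k/3 + s/3 (H(k, s) = (k + s)/3 = k/3 + s/3)
Y(Z) = -2 - 3/Z (Y(Z) = -3/Z - 4*½ = -3/Z - 2 = -2 - 3/Z)
h(N) = N² + 2*N (h(N) = (N² + N) + N = (N + N²) + N = N² + 2*N)
a(V) = 15 (a(V) = -5*(2 - 5) = -5*(-3) = 15)
w(Y(5)) + a(H(-3, 2)) = 8/(-2 - 3/5) + 15 = 8/(-2 - 3*⅕) + 15 = 8/(-2 - ⅗) + 15 = 8/(-13/5) + 15 = 8*(-5/13) + 15 = -40/13 + 15 = 155/13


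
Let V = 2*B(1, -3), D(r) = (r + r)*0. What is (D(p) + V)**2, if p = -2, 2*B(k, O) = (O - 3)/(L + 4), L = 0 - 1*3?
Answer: 36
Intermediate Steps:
L = -3 (L = 0 - 3 = -3)
B(k, O) = -3/2 + O/2 (B(k, O) = ((O - 3)/(-3 + 4))/2 = ((-3 + O)/1)/2 = ((-3 + O)*1)/2 = (-3 + O)/2 = -3/2 + O/2)
D(r) = 0 (D(r) = (2*r)*0 = 0)
V = -6 (V = 2*(-3/2 + (1/2)*(-3)) = 2*(-3/2 - 3/2) = 2*(-3) = -6)
(D(p) + V)**2 = (0 - 6)**2 = (-6)**2 = 36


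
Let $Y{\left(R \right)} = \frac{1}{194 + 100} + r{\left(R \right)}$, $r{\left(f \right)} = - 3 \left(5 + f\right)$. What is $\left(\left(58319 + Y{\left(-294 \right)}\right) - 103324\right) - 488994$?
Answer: $- \frac{156740807}{294} \approx -5.3313 \cdot 10^{5}$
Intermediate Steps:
$r{\left(f \right)} = -15 - 3 f$
$Y{\left(R \right)} = - \frac{4409}{294} - 3 R$ ($Y{\left(R \right)} = \frac{1}{194 + 100} - \left(15 + 3 R\right) = \frac{1}{294} - \left(15 + 3 R\right) = - \frac{4409}{294} - 3 R$)
$\left(\left(58319 + Y{\left(-294 \right)}\right) - 103324\right) - 488994 = \left(\left(58319 - - \frac{254899}{294}\right) - 103324\right) - 488994 = \left(\left(58319 + \left(- \frac{4409}{294} + 882\right)\right) - 103324\right) - 488994 = \left(\left(58319 + \frac{254899}{294}\right) - 103324\right) - 488994 = \left(\frac{17400685}{294} - 103324\right) - 488994 = - \frac{12976571}{294} - 488994 = - \frac{156740807}{294}$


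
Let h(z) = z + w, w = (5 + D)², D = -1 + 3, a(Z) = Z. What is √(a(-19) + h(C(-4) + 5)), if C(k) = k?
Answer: √31 ≈ 5.5678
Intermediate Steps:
D = 2
w = 49 (w = (5 + 2)² = 7² = 49)
h(z) = 49 + z (h(z) = z + 49 = 49 + z)
√(a(-19) + h(C(-4) + 5)) = √(-19 + (49 + (-4 + 5))) = √(-19 + (49 + 1)) = √(-19 + 50) = √31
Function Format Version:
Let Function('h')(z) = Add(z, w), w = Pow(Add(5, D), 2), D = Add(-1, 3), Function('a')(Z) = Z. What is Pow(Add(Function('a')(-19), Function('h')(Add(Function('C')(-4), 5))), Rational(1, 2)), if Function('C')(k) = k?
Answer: Pow(31, Rational(1, 2)) ≈ 5.5678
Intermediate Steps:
D = 2
w = 49 (w = Pow(Add(5, 2), 2) = Pow(7, 2) = 49)
Function('h')(z) = Add(49, z) (Function('h')(z) = Add(z, 49) = Add(49, z))
Pow(Add(Function('a')(-19), Function('h')(Add(Function('C')(-4), 5))), Rational(1, 2)) = Pow(Add(-19, Add(49, Add(-4, 5))), Rational(1, 2)) = Pow(Add(-19, Add(49, 1)), Rational(1, 2)) = Pow(Add(-19, 50), Rational(1, 2)) = Pow(31, Rational(1, 2))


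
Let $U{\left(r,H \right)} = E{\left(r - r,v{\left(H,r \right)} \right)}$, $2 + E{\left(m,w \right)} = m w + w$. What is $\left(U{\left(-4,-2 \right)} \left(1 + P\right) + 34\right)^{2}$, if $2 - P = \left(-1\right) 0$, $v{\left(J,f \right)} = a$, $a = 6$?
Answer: $2116$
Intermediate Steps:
$v{\left(J,f \right)} = 6$
$E{\left(m,w \right)} = -2 + w + m w$ ($E{\left(m,w \right)} = -2 + \left(m w + w\right) = -2 + \left(w + m w\right) = -2 + w + m w$)
$U{\left(r,H \right)} = 4$ ($U{\left(r,H \right)} = -2 + 6 + \left(r - r\right) 6 = -2 + 6 + 0 \cdot 6 = -2 + 6 + 0 = 4$)
$P = 2$ ($P = 2 - \left(-1\right) 0 = 2 - 0 = 2 + 0 = 2$)
$\left(U{\left(-4,-2 \right)} \left(1 + P\right) + 34\right)^{2} = \left(4 \left(1 + 2\right) + 34\right)^{2} = \left(4 \cdot 3 + 34\right)^{2} = \left(12 + 34\right)^{2} = 46^{2} = 2116$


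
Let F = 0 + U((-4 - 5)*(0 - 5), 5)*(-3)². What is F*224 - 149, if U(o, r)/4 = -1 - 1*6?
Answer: -56597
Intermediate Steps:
U(o, r) = -28 (U(o, r) = 4*(-1 - 1*6) = 4*(-1 - 6) = 4*(-7) = -28)
F = -252 (F = 0 - 28*(-3)² = 0 - 28*9 = 0 - 252 = -252)
F*224 - 149 = -252*224 - 149 = -56448 - 149 = -56597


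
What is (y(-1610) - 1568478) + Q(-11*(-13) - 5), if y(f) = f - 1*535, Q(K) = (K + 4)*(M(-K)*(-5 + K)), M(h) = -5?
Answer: -1665053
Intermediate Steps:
Q(K) = (4 + K)*(25 - 5*K) (Q(K) = (K + 4)*(-5*(-5 + K)) = (4 + K)*(25 - 5*K))
y(f) = -535 + f (y(f) = f - 535 = -535 + f)
(y(-1610) - 1568478) + Q(-11*(-13) - 5) = ((-535 - 1610) - 1568478) + (100 - 5*(-11*(-13) - 5)**2 + 5*(-11*(-13) - 5)) = (-2145 - 1568478) + (100 - 5*(143 - 5)**2 + 5*(143 - 5)) = -1570623 + (100 - 5*138**2 + 5*138) = -1570623 + (100 - 5*19044 + 690) = -1570623 + (100 - 95220 + 690) = -1570623 - 94430 = -1665053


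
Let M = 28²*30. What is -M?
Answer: -23520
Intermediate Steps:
M = 23520 (M = 784*30 = 23520)
-M = -1*23520 = -23520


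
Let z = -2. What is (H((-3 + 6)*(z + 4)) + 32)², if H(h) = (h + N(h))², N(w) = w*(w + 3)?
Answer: 13191424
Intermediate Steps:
N(w) = w*(3 + w)
H(h) = (h + h*(3 + h))²
(H((-3 + 6)*(z + 4)) + 32)² = (((-3 + 6)*(-2 + 4))²*(4 + (-3 + 6)*(-2 + 4))² + 32)² = ((3*2)²*(4 + 3*2)² + 32)² = (6²*(4 + 6)² + 32)² = (36*10² + 32)² = (36*100 + 32)² = (3600 + 32)² = 3632² = 13191424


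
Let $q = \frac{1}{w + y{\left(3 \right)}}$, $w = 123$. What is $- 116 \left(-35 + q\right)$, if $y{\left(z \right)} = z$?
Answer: $\frac{255722}{63} \approx 4059.1$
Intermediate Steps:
$q = \frac{1}{126}$ ($q = \frac{1}{123 + 3} = \frac{1}{126} \approx 0.0079365$)
$- 116 \left(-35 + q\right) = - 116 \left(-35 + \frac{1}{126}\right) = \left(-116\right) \left(- \frac{4409}{126}\right) = \frac{255722}{63}$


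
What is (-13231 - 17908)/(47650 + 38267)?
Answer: -31139/85917 ≈ -0.36243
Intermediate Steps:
(-13231 - 17908)/(47650 + 38267) = -31139/85917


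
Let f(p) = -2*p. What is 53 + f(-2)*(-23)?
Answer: -39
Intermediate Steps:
53 + f(-2)*(-23) = 53 - 2*(-2)*(-23) = 53 + 4*(-23) = 53 - 92 = -39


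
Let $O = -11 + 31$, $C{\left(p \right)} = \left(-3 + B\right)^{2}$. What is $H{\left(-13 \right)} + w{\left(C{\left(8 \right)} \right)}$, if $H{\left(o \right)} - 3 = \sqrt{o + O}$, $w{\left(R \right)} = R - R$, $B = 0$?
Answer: $3 + \sqrt{7} \approx 5.6458$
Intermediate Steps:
$C{\left(p \right)} = 9$ ($C{\left(p \right)} = \left(-3 + 0\right)^{2} = \left(-3\right)^{2} = 9$)
$O = 20$
$w{\left(R \right)} = 0$
$H{\left(o \right)} = 3 + \sqrt{20 + o}$ ($H{\left(o \right)} = 3 + \sqrt{o + 20} = 3 + \sqrt{20 + o}$)
$H{\left(-13 \right)} + w{\left(C{\left(8 \right)} \right)} = \left(3 + \sqrt{20 - 13}\right) + 0 = \left(3 + \sqrt{7}\right) + 0 = 3 + \sqrt{7}$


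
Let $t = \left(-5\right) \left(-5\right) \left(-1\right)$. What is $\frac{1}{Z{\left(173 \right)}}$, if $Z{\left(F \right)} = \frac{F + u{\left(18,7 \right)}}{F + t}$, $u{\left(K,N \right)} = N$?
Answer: $\frac{37}{45} \approx 0.82222$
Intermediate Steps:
$t = -25$ ($t = 25 \left(-1\right) = -25$)
$Z{\left(F \right)} = \frac{7 + F}{-25 + F}$ ($Z{\left(F \right)} = \frac{F + 7}{F - 25} = \frac{7 + F}{-25 + F}$)
$\frac{1}{Z{\left(173 \right)}} = \frac{1}{\frac{1}{-25 + 173} \left(7 + 173\right)} = \frac{1}{\frac{1}{148} \cdot 180} = \frac{1}{\frac{45}{37}} = \frac{37}{45}$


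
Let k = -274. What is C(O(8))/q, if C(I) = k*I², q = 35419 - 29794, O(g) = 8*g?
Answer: -1122304/5625 ≈ -199.52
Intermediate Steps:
q = 5625
C(I) = -274*I²
C(O(8))/q = -274*(8*8)²/5625 = -274*64²*(1/5625) = -274*4096*(1/5625) = -1122304*1/5625 = -1122304/5625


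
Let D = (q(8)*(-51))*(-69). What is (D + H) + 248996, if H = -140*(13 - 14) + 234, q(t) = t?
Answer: 277522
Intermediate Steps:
H = 374 (H = -140*(-1) + 234 = 140 + 234 = 374)
D = 28152 (D = (8*(-51))*(-69) = -408*(-69) = 28152)
(D + H) + 248996 = (28152 + 374) + 248996 = 28526 + 248996 = 277522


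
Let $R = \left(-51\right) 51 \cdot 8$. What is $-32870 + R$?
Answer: $-53678$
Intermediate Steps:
$R = -20808$ ($R = \left(-2601\right) 8 = -20808$)
$-32870 + R = -32870 - 20808 = -53678$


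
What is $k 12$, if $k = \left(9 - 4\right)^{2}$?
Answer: $300$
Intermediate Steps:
$k = 25$ ($k = 5^{2} = 25$)
$k 12 = 25 \cdot 12 = 300$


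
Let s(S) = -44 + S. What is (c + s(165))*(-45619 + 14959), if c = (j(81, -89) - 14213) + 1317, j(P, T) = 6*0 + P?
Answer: 389198040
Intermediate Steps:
j(P, T) = P (j(P, T) = 0 + P = P)
c = -12815 (c = (81 - 14213) + 1317 = -14132 + 1317 = -12815)
(c + s(165))*(-45619 + 14959) = (-12815 + (-44 + 165))*(-45619 + 14959) = (-12815 + 121)*(-30660) = -12694*(-30660) = 389198040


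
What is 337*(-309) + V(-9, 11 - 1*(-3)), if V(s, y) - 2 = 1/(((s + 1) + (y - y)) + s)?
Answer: -1770228/17 ≈ -1.0413e+5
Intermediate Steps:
V(s, y) = 2 + 1/(1 + 2*s) (V(s, y) = 2 + 1/(((s + 1) + (y - y)) + s) = 2 + 1/(((1 + s) + 0) + s) = 2 + 1/((1 + s) + s) = 2 + 1/(1 + 2*s))
337*(-309) + V(-9, 11 - 1*(-3)) = 337*(-309) + (3 + 4*(-9))/(1 + 2*(-9)) = -104133 + (3 - 36)/(1 - 18) = -104133 - 33/(-17) = -104133 - 1/17*(-33) = -104133 + 33/17 = -1770228/17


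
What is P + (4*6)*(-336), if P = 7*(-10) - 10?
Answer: -8144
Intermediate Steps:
P = -80 (P = -70 - 10 = -80)
P + (4*6)*(-336) = -80 + (4*6)*(-336) = -80 + 24*(-336) = -80 - 8064 = -8144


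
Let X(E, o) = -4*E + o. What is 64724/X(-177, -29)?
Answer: 64724/679 ≈ 95.323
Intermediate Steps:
X(E, o) = o - 4*E
64724/X(-177, -29) = 64724/(-29 - 4*(-177)) = 64724/(-29 + 708) = 64724/679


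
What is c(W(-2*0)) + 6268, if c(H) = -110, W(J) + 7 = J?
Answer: 6158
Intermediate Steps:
W(J) = -7 + J
c(W(-2*0)) + 6268 = -110 + 6268 = 6158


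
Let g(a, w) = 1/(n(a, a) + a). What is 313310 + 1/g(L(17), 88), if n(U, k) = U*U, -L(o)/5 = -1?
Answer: 313340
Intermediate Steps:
L(o) = 5 (L(o) = -5*(-1) = 5)
n(U, k) = U²
g(a, w) = 1/(a + a²) (g(a, w) = 1/(a² + a) = 1/(a + a²))
313310 + 1/g(L(17), 88) = 313310 + 1/(1/(5*(1 + 5))) = 313310 + 1/((⅕)/6) = 313310 + 1/((⅕)*(⅙)) = 313310 + 1/(1/30) = 313310 + 30 = 313340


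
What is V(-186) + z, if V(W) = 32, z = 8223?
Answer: 8255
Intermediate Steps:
V(-186) + z = 32 + 8223 = 8255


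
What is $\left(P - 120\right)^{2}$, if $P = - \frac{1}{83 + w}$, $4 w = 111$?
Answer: $\frac{2826410896}{196249} \approx 14402.0$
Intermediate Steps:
$w = \frac{111}{4}$ ($w = \frac{1}{4} \cdot 111 = \frac{111}{4} \approx 27.75$)
$P = - \frac{4}{443}$ ($P = - \frac{1}{83 + \frac{111}{4}} = - \frac{1}{\frac{443}{4}} = \left(-1\right) \frac{4}{443} = - \frac{4}{443} \approx -0.0090293$)
$\left(P - 120\right)^{2} = \left(- \frac{4}{443} - 120\right)^{2} = \left(- \frac{53164}{443}\right)^{2} = \frac{2826410896}{196249}$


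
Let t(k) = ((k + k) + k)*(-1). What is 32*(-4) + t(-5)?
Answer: -113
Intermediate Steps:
t(k) = -3*k (t(k) = (2*k + k)*(-1) = (3*k)*(-1) = -3*k)
32*(-4) + t(-5) = 32*(-4) - 3*(-5) = -128 + 15 = -113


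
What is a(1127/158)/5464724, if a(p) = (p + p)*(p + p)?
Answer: 1270129/34105342484 ≈ 3.7241e-5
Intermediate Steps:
a(p) = 4*p**2 (a(p) = (2*p)*(2*p) = 4*p**2)
a(1127/158)/5464724 = (4*(1127/158)**2)/5464724 = (4*(1127*(1/158))**2)*(1/5464724) = (4*(1127/158)**2)*(1/5464724) = (4*(1270129/24964))*(1/5464724) = (1270129/6241)*(1/5464724) = 1270129/34105342484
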